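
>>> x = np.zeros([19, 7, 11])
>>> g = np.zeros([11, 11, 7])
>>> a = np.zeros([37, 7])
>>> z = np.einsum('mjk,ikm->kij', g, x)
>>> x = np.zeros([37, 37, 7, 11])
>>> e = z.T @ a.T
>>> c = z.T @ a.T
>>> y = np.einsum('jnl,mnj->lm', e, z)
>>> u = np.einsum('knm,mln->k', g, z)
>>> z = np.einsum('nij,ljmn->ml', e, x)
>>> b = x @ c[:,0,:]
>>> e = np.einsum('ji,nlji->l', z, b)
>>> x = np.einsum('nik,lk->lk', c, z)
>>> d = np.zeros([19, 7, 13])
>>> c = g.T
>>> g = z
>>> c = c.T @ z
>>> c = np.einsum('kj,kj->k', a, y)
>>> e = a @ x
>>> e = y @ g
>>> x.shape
(7, 37)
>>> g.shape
(7, 37)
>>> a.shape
(37, 7)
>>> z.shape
(7, 37)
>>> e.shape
(37, 37)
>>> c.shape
(37,)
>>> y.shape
(37, 7)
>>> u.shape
(11,)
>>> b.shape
(37, 37, 7, 37)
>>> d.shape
(19, 7, 13)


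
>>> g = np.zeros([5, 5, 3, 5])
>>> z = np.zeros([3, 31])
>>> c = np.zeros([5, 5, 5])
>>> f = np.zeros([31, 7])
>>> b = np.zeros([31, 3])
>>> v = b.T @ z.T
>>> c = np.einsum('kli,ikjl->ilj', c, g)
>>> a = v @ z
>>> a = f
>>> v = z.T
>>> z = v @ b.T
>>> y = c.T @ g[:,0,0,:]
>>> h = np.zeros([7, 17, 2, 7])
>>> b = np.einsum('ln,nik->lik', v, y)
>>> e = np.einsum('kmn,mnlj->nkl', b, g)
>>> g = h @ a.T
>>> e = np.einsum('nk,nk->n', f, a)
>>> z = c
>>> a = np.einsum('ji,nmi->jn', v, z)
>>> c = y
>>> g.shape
(7, 17, 2, 31)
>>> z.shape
(5, 5, 3)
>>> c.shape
(3, 5, 5)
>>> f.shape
(31, 7)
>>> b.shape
(31, 5, 5)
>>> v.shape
(31, 3)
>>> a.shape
(31, 5)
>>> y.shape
(3, 5, 5)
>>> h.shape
(7, 17, 2, 7)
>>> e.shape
(31,)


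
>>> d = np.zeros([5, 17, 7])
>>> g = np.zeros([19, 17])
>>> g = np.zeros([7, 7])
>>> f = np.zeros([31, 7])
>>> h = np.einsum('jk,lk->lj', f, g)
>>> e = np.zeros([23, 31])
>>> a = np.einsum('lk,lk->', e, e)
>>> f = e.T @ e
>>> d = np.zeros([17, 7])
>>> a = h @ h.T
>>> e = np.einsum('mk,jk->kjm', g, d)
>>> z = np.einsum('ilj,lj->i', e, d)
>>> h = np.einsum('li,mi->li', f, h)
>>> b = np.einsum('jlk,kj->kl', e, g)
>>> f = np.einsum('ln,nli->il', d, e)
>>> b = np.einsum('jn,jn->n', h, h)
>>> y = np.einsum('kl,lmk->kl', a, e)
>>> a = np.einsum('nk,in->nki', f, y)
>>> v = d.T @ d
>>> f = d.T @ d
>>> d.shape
(17, 7)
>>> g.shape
(7, 7)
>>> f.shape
(7, 7)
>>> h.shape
(31, 31)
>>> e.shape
(7, 17, 7)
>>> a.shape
(7, 17, 7)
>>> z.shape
(7,)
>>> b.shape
(31,)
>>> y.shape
(7, 7)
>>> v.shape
(7, 7)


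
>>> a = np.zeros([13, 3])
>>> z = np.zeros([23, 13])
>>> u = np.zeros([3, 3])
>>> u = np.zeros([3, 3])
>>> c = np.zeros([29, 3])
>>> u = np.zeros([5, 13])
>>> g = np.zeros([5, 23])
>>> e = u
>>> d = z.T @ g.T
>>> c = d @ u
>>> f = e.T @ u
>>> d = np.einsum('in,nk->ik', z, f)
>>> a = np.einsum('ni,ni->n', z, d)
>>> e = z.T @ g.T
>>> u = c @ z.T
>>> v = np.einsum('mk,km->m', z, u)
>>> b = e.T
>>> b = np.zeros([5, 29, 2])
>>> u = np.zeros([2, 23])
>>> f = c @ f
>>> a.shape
(23,)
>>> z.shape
(23, 13)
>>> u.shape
(2, 23)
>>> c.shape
(13, 13)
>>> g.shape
(5, 23)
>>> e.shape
(13, 5)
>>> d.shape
(23, 13)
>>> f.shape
(13, 13)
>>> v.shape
(23,)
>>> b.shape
(5, 29, 2)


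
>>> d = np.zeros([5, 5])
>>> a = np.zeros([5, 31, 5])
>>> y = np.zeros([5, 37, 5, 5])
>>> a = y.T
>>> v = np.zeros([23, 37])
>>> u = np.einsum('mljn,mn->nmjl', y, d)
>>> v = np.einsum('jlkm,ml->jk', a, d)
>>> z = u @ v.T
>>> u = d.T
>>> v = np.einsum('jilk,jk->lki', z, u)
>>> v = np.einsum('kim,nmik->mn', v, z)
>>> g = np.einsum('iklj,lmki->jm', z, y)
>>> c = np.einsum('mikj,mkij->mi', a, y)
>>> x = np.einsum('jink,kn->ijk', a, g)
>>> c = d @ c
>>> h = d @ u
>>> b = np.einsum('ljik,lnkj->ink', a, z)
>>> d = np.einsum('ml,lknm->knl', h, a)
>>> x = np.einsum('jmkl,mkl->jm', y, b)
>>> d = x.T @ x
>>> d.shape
(37, 37)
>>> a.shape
(5, 5, 37, 5)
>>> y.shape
(5, 37, 5, 5)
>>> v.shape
(5, 5)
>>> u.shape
(5, 5)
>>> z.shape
(5, 5, 5, 5)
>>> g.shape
(5, 37)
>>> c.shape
(5, 5)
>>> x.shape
(5, 37)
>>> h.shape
(5, 5)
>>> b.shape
(37, 5, 5)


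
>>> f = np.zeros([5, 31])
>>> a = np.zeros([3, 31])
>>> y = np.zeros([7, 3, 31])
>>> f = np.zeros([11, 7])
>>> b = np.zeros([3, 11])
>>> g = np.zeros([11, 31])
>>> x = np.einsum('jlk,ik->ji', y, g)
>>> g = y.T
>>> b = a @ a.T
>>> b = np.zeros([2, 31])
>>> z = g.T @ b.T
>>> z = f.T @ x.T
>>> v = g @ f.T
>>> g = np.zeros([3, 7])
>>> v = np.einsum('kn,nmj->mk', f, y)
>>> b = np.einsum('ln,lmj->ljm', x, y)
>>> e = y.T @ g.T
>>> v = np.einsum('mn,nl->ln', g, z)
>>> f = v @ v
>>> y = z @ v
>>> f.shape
(7, 7)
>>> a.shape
(3, 31)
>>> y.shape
(7, 7)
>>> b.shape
(7, 31, 3)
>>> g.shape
(3, 7)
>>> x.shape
(7, 11)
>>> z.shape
(7, 7)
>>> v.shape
(7, 7)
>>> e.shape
(31, 3, 3)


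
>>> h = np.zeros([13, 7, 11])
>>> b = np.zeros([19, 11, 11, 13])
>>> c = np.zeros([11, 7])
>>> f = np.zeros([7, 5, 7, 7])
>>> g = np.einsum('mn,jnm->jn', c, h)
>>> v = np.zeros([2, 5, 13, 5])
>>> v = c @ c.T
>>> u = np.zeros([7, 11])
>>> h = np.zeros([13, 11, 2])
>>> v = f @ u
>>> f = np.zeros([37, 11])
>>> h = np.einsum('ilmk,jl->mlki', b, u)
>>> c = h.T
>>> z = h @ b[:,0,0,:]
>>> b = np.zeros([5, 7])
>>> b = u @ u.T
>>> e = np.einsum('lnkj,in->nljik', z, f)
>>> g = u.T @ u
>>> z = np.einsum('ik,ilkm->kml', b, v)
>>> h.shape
(11, 11, 13, 19)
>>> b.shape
(7, 7)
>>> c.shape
(19, 13, 11, 11)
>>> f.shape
(37, 11)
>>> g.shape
(11, 11)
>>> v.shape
(7, 5, 7, 11)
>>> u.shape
(7, 11)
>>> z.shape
(7, 11, 5)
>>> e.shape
(11, 11, 13, 37, 13)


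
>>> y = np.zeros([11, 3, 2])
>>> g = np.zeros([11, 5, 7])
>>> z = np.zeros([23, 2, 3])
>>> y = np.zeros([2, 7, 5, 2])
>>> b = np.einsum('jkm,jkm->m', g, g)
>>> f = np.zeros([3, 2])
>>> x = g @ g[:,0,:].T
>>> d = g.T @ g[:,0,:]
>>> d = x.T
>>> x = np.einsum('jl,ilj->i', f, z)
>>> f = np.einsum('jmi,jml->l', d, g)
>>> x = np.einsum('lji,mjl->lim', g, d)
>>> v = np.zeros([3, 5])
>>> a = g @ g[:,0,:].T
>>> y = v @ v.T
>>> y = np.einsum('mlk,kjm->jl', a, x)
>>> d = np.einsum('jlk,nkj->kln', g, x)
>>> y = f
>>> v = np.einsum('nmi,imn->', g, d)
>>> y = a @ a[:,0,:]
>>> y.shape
(11, 5, 11)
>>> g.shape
(11, 5, 7)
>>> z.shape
(23, 2, 3)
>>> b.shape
(7,)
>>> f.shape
(7,)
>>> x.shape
(11, 7, 11)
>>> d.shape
(7, 5, 11)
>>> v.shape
()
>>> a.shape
(11, 5, 11)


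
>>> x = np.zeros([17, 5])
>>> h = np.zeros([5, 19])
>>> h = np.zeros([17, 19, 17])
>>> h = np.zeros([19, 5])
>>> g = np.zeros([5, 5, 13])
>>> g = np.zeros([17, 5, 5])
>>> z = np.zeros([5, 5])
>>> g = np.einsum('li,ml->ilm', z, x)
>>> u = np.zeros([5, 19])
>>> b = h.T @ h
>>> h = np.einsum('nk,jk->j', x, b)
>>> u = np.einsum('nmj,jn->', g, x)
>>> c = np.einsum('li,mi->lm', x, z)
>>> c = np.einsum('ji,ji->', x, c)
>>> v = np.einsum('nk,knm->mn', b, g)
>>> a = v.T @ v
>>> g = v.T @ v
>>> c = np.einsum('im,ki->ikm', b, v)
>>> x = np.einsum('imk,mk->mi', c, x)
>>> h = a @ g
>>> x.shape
(17, 5)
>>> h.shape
(5, 5)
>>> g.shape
(5, 5)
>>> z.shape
(5, 5)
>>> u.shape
()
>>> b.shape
(5, 5)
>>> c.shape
(5, 17, 5)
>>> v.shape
(17, 5)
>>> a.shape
(5, 5)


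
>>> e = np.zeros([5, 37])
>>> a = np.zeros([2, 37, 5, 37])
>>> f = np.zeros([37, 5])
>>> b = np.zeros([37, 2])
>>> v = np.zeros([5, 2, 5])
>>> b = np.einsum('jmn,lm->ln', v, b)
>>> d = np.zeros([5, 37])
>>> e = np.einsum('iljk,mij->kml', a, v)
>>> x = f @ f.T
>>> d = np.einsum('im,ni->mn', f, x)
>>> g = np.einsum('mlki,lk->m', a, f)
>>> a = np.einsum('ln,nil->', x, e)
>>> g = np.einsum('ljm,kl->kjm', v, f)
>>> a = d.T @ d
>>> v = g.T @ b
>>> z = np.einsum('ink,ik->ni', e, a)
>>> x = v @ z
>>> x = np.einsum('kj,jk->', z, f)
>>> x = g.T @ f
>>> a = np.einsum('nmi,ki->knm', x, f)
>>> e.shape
(37, 5, 37)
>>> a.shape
(37, 5, 2)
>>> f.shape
(37, 5)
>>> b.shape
(37, 5)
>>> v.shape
(5, 2, 5)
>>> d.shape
(5, 37)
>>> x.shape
(5, 2, 5)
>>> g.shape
(37, 2, 5)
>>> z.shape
(5, 37)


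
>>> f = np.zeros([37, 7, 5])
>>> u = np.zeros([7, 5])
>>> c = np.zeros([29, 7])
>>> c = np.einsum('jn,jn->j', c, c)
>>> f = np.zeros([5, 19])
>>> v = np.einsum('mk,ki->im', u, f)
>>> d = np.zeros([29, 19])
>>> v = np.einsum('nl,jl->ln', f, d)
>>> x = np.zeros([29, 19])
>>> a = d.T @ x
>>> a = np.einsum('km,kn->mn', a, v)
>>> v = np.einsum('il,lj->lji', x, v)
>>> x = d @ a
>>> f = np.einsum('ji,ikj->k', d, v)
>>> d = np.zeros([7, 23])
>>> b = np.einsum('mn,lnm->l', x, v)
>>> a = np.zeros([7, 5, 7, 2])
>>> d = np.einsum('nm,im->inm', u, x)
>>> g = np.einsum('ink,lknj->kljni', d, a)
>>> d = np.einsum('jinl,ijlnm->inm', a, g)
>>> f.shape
(5,)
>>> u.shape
(7, 5)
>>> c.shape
(29,)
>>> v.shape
(19, 5, 29)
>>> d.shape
(5, 7, 29)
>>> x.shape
(29, 5)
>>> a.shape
(7, 5, 7, 2)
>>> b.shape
(19,)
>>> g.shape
(5, 7, 2, 7, 29)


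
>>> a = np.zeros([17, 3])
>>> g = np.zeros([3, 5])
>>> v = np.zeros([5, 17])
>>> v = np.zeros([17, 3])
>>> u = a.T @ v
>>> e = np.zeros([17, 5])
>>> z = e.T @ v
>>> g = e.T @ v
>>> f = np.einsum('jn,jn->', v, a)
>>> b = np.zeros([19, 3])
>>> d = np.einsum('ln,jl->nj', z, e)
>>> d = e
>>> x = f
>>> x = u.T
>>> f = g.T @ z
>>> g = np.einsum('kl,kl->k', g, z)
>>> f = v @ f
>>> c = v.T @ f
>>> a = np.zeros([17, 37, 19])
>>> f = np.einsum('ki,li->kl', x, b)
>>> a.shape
(17, 37, 19)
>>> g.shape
(5,)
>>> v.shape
(17, 3)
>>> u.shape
(3, 3)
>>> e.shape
(17, 5)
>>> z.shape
(5, 3)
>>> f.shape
(3, 19)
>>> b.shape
(19, 3)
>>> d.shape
(17, 5)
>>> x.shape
(3, 3)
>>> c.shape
(3, 3)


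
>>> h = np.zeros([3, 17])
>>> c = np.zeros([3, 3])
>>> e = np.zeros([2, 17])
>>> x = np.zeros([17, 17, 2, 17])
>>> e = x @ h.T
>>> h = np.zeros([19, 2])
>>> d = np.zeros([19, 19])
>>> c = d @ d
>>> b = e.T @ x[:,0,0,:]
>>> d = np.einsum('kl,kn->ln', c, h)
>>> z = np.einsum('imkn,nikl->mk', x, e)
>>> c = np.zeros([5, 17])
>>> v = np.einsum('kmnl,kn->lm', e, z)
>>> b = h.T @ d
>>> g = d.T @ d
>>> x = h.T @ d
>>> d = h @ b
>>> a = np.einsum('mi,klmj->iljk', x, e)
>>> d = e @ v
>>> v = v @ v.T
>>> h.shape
(19, 2)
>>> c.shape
(5, 17)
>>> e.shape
(17, 17, 2, 3)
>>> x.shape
(2, 2)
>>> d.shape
(17, 17, 2, 17)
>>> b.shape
(2, 2)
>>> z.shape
(17, 2)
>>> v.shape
(3, 3)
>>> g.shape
(2, 2)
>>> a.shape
(2, 17, 3, 17)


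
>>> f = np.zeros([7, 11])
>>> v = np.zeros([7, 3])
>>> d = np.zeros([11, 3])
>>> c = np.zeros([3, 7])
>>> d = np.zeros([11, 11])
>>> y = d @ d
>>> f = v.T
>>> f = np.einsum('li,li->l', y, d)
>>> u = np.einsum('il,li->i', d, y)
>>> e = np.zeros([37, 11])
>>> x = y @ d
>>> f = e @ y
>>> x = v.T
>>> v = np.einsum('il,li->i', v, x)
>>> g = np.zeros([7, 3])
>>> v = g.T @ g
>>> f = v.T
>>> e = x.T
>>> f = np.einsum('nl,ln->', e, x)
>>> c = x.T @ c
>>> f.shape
()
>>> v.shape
(3, 3)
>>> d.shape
(11, 11)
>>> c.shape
(7, 7)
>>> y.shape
(11, 11)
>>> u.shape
(11,)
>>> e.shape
(7, 3)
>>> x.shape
(3, 7)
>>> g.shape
(7, 3)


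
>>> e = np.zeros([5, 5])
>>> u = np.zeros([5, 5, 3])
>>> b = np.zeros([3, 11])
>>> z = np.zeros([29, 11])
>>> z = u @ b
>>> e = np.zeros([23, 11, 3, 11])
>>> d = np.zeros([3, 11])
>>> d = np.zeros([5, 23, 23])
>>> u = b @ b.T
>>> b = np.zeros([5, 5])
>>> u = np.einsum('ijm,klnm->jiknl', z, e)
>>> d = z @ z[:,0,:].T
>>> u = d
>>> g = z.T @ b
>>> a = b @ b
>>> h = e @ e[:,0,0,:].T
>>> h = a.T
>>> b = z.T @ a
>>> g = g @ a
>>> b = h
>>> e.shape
(23, 11, 3, 11)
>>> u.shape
(5, 5, 5)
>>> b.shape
(5, 5)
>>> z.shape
(5, 5, 11)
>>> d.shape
(5, 5, 5)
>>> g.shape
(11, 5, 5)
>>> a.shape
(5, 5)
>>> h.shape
(5, 5)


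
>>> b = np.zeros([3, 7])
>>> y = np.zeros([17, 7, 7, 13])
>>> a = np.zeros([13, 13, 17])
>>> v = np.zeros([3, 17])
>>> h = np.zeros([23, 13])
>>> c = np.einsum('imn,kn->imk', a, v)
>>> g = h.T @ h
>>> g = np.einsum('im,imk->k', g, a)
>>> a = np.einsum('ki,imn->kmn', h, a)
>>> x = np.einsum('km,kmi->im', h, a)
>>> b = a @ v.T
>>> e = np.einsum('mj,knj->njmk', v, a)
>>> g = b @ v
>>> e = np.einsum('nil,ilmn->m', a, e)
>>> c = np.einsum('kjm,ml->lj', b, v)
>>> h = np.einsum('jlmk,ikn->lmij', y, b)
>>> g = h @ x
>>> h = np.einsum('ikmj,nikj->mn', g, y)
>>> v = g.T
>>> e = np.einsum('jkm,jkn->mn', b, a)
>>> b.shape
(23, 13, 3)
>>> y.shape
(17, 7, 7, 13)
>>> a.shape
(23, 13, 17)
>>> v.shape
(13, 23, 7, 7)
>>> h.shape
(23, 17)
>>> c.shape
(17, 13)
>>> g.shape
(7, 7, 23, 13)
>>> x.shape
(17, 13)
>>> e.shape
(3, 17)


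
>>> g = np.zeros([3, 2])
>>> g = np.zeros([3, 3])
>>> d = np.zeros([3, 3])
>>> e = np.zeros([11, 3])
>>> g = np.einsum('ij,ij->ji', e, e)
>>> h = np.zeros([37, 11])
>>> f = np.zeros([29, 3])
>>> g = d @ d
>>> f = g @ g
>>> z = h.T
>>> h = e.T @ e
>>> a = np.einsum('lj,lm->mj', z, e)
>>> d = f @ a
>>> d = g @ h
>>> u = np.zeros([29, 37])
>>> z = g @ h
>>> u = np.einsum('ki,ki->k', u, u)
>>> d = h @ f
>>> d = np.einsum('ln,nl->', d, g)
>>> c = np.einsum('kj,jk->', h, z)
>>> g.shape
(3, 3)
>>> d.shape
()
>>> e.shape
(11, 3)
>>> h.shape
(3, 3)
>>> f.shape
(3, 3)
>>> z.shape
(3, 3)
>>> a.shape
(3, 37)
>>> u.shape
(29,)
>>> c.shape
()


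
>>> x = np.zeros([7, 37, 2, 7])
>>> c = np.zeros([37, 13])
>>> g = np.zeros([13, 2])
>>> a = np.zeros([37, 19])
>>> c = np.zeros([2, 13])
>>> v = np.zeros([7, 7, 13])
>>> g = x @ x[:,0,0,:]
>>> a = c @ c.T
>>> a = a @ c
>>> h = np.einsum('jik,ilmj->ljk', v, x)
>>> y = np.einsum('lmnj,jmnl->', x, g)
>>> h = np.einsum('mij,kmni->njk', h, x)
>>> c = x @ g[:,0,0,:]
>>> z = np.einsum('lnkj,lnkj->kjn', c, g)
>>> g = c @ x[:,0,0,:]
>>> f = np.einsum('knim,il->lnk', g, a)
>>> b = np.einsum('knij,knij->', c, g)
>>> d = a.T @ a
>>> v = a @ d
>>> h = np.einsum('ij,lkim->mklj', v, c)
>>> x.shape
(7, 37, 2, 7)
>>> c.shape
(7, 37, 2, 7)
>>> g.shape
(7, 37, 2, 7)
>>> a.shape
(2, 13)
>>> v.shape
(2, 13)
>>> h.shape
(7, 37, 7, 13)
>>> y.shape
()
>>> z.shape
(2, 7, 37)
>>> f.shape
(13, 37, 7)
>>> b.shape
()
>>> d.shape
(13, 13)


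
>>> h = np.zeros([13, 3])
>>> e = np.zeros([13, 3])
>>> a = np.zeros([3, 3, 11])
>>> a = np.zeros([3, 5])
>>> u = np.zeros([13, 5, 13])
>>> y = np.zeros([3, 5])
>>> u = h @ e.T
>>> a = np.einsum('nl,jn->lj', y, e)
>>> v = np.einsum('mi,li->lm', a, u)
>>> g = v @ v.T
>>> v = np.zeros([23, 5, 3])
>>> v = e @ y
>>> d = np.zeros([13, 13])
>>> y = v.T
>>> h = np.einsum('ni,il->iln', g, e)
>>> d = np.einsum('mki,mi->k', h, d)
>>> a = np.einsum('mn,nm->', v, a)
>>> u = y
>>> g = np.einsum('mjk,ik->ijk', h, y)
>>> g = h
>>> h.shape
(13, 3, 13)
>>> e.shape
(13, 3)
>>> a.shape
()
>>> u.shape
(5, 13)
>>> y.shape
(5, 13)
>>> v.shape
(13, 5)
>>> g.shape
(13, 3, 13)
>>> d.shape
(3,)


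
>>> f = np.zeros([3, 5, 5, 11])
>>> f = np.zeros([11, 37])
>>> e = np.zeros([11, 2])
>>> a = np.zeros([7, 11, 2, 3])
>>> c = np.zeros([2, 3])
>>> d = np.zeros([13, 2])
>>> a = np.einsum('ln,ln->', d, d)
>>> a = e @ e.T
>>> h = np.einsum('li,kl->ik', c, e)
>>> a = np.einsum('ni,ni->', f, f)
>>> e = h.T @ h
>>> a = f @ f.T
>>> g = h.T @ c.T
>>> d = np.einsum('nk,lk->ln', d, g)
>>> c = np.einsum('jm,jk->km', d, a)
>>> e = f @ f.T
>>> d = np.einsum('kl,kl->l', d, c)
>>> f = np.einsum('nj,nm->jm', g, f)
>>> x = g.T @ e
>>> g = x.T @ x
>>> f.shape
(2, 37)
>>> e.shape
(11, 11)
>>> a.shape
(11, 11)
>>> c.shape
(11, 13)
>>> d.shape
(13,)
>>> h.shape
(3, 11)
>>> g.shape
(11, 11)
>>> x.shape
(2, 11)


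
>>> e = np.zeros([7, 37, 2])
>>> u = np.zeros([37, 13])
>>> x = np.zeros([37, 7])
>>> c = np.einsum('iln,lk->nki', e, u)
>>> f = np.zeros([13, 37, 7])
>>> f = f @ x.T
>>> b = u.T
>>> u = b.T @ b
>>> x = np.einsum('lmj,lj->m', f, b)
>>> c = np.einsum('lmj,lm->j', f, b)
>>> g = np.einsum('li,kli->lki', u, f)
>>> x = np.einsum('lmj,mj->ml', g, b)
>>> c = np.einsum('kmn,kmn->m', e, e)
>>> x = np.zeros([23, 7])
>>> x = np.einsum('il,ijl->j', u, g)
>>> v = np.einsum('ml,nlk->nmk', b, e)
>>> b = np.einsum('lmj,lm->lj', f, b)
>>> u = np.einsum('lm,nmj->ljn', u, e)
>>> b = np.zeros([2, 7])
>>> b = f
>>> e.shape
(7, 37, 2)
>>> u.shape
(37, 2, 7)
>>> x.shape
(13,)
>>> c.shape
(37,)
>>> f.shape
(13, 37, 37)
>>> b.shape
(13, 37, 37)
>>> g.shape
(37, 13, 37)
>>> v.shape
(7, 13, 2)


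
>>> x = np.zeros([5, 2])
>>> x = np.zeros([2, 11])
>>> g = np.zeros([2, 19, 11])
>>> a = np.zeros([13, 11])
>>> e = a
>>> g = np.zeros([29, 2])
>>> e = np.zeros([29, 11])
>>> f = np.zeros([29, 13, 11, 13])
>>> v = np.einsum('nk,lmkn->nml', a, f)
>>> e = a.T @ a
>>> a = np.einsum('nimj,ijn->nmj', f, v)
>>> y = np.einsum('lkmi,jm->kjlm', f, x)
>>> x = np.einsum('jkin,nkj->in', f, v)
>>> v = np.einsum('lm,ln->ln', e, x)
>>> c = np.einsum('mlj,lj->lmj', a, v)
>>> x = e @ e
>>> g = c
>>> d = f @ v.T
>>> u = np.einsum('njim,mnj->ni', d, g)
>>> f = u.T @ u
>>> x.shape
(11, 11)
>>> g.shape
(11, 29, 13)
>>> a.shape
(29, 11, 13)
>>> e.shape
(11, 11)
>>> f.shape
(11, 11)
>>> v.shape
(11, 13)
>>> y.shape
(13, 2, 29, 11)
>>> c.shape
(11, 29, 13)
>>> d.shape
(29, 13, 11, 11)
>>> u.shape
(29, 11)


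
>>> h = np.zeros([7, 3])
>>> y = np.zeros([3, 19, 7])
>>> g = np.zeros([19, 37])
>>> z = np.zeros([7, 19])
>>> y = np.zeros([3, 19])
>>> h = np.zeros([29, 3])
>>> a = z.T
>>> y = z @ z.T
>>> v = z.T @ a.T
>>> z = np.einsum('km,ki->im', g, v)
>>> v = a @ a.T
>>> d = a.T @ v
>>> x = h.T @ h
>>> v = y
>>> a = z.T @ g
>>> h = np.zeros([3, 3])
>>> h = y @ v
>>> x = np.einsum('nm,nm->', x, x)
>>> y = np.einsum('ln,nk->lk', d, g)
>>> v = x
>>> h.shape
(7, 7)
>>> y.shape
(7, 37)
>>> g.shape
(19, 37)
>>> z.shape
(19, 37)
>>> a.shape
(37, 37)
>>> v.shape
()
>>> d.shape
(7, 19)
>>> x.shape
()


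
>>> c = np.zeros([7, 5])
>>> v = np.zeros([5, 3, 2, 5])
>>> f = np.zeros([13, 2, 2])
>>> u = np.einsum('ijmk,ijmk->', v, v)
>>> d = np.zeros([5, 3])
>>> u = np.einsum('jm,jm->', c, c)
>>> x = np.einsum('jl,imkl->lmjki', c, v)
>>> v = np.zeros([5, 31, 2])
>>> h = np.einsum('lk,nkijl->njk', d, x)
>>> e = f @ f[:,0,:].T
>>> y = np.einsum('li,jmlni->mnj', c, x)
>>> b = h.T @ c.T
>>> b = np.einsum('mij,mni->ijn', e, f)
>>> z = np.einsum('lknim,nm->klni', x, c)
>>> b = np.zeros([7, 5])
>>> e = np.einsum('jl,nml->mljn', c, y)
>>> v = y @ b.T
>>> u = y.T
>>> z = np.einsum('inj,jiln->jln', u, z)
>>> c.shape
(7, 5)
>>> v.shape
(3, 2, 7)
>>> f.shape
(13, 2, 2)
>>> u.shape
(5, 2, 3)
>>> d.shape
(5, 3)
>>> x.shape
(5, 3, 7, 2, 5)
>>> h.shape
(5, 2, 3)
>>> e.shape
(2, 5, 7, 3)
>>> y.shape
(3, 2, 5)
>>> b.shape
(7, 5)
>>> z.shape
(3, 7, 2)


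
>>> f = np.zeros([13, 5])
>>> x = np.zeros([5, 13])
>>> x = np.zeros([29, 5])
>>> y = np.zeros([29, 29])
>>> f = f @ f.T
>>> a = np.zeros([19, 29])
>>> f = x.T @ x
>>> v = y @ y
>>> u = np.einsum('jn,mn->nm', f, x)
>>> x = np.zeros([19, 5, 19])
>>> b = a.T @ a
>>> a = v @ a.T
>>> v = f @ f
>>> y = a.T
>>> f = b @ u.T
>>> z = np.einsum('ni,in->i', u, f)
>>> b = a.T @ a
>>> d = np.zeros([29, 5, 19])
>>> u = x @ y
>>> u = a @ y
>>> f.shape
(29, 5)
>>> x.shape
(19, 5, 19)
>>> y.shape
(19, 29)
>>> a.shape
(29, 19)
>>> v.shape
(5, 5)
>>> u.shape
(29, 29)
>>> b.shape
(19, 19)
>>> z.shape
(29,)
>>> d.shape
(29, 5, 19)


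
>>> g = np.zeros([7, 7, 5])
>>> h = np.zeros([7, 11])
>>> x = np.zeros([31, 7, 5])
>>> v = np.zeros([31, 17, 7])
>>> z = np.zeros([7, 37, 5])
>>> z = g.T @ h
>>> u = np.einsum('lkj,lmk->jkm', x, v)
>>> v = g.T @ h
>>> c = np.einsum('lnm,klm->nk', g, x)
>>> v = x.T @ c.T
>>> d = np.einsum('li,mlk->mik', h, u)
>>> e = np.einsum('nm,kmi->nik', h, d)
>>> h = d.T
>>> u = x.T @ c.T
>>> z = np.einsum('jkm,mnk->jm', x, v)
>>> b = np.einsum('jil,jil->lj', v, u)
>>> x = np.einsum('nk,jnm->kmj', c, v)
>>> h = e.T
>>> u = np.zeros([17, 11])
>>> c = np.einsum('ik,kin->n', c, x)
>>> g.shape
(7, 7, 5)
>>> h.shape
(5, 17, 7)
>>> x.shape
(31, 7, 5)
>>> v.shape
(5, 7, 7)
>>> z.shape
(31, 5)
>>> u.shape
(17, 11)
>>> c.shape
(5,)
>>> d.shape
(5, 11, 17)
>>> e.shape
(7, 17, 5)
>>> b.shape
(7, 5)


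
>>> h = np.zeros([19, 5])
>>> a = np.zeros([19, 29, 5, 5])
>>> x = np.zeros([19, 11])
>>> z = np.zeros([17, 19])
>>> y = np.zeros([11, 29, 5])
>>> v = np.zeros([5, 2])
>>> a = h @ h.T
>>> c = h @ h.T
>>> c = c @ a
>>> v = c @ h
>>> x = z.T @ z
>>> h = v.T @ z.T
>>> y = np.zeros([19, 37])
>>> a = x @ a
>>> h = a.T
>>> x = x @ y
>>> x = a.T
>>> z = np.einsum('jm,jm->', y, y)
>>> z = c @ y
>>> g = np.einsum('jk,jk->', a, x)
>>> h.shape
(19, 19)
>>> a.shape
(19, 19)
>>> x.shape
(19, 19)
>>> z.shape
(19, 37)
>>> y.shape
(19, 37)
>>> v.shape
(19, 5)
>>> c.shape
(19, 19)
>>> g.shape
()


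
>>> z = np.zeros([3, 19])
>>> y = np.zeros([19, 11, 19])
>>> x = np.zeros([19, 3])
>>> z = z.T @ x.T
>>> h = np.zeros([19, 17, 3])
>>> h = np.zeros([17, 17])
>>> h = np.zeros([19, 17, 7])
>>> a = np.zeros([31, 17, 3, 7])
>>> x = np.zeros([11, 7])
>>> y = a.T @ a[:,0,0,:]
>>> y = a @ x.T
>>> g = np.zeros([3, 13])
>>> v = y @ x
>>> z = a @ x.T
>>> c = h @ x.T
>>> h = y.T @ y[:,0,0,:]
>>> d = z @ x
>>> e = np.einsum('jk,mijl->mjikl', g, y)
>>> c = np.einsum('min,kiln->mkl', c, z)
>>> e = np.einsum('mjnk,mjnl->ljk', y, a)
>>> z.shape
(31, 17, 3, 11)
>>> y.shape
(31, 17, 3, 11)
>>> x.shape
(11, 7)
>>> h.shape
(11, 3, 17, 11)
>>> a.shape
(31, 17, 3, 7)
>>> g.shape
(3, 13)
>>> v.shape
(31, 17, 3, 7)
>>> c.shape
(19, 31, 3)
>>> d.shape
(31, 17, 3, 7)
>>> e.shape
(7, 17, 11)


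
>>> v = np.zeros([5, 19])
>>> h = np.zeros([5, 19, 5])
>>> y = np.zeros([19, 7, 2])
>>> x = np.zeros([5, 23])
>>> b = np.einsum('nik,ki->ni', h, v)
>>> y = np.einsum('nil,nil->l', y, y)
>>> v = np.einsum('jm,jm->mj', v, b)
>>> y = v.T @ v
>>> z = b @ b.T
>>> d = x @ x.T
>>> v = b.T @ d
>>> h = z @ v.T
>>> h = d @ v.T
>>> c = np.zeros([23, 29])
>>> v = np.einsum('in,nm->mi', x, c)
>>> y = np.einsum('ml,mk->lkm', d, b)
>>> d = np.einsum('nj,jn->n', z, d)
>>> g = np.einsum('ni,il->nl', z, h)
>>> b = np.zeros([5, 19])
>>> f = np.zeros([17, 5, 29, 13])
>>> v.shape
(29, 5)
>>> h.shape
(5, 19)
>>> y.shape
(5, 19, 5)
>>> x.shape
(5, 23)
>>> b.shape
(5, 19)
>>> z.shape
(5, 5)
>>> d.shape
(5,)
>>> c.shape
(23, 29)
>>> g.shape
(5, 19)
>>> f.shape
(17, 5, 29, 13)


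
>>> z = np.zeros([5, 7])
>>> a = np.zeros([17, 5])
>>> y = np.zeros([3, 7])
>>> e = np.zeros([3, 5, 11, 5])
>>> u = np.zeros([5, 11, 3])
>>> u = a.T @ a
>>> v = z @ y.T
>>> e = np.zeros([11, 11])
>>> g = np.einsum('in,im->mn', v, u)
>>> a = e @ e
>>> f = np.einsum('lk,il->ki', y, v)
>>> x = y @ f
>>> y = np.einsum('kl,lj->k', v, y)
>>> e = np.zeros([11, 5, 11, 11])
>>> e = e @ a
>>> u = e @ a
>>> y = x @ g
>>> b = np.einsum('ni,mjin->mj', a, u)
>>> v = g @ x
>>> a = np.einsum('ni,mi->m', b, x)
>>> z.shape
(5, 7)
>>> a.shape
(3,)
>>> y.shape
(3, 3)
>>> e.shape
(11, 5, 11, 11)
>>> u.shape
(11, 5, 11, 11)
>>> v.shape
(5, 5)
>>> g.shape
(5, 3)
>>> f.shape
(7, 5)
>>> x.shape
(3, 5)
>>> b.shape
(11, 5)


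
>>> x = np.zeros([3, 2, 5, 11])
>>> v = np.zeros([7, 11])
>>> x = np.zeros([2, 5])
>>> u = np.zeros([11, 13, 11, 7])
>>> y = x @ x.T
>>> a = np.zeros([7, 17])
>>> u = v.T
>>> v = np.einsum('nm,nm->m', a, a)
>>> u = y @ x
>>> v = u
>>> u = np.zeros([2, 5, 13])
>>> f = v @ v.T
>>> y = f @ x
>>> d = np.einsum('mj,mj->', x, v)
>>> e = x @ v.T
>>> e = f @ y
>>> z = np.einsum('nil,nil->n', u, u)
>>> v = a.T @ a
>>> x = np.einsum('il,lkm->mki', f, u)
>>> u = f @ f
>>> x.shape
(13, 5, 2)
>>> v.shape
(17, 17)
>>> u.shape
(2, 2)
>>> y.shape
(2, 5)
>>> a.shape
(7, 17)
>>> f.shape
(2, 2)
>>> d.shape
()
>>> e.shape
(2, 5)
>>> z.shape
(2,)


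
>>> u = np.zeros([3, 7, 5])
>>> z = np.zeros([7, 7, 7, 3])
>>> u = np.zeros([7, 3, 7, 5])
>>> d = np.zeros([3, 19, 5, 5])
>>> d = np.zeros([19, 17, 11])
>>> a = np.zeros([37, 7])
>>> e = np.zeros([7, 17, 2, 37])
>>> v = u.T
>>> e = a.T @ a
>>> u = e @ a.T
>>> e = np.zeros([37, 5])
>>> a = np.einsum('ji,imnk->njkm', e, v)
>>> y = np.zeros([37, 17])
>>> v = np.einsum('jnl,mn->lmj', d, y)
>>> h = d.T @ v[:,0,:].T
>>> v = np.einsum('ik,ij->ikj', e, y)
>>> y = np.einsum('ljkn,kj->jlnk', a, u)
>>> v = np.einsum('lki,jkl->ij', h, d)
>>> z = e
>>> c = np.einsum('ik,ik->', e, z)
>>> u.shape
(7, 37)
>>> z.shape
(37, 5)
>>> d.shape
(19, 17, 11)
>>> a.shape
(3, 37, 7, 7)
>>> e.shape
(37, 5)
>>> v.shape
(11, 19)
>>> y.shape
(37, 3, 7, 7)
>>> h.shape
(11, 17, 11)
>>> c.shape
()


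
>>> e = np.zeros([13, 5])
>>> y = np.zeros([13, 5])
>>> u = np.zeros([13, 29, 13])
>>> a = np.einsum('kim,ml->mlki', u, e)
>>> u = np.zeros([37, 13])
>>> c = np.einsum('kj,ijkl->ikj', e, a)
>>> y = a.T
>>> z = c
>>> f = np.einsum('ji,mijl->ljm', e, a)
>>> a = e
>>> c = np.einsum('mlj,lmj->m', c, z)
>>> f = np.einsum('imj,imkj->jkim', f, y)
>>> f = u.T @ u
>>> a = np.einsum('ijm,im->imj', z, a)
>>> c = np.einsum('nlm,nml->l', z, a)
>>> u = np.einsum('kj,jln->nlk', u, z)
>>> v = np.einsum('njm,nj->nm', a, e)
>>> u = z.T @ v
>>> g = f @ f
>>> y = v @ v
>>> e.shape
(13, 5)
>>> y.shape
(13, 13)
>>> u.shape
(5, 13, 13)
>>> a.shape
(13, 5, 13)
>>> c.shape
(13,)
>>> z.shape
(13, 13, 5)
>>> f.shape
(13, 13)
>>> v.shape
(13, 13)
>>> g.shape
(13, 13)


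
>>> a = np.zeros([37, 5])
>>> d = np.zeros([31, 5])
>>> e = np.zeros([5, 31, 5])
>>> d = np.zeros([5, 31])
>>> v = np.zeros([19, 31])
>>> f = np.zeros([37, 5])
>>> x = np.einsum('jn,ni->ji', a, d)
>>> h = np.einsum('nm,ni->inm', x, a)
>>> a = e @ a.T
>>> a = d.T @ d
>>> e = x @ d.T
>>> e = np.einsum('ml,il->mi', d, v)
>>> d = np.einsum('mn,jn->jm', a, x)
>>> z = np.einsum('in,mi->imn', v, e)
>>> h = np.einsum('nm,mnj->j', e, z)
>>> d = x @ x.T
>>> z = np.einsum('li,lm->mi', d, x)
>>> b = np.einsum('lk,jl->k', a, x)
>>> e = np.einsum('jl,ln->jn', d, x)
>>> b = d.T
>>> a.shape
(31, 31)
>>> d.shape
(37, 37)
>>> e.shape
(37, 31)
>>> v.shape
(19, 31)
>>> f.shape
(37, 5)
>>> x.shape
(37, 31)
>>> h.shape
(31,)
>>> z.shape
(31, 37)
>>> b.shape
(37, 37)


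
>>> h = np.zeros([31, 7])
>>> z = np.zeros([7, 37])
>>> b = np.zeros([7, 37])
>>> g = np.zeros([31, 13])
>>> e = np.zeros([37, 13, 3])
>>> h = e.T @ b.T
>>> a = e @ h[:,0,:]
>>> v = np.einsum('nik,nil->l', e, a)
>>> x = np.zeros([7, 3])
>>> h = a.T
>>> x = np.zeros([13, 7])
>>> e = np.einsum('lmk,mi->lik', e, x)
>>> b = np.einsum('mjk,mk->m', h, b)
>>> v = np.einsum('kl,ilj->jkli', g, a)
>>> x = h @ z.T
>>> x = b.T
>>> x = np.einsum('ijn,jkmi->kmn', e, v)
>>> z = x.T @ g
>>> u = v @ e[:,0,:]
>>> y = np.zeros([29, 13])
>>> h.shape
(7, 13, 37)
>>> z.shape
(3, 13, 13)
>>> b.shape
(7,)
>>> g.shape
(31, 13)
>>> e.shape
(37, 7, 3)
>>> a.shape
(37, 13, 7)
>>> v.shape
(7, 31, 13, 37)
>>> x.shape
(31, 13, 3)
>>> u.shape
(7, 31, 13, 3)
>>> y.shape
(29, 13)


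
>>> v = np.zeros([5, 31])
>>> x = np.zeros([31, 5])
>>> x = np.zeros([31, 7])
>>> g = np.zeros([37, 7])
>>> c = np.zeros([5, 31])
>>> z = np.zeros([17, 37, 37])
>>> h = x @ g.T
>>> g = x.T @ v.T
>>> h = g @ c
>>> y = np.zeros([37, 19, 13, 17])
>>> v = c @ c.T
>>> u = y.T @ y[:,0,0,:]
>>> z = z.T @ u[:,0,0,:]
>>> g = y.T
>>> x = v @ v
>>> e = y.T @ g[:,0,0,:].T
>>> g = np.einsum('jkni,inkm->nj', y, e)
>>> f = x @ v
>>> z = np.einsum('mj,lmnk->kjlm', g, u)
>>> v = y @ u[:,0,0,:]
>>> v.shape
(37, 19, 13, 17)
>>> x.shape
(5, 5)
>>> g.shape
(13, 37)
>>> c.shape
(5, 31)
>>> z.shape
(17, 37, 17, 13)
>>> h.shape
(7, 31)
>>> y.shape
(37, 19, 13, 17)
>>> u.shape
(17, 13, 19, 17)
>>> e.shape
(17, 13, 19, 17)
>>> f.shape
(5, 5)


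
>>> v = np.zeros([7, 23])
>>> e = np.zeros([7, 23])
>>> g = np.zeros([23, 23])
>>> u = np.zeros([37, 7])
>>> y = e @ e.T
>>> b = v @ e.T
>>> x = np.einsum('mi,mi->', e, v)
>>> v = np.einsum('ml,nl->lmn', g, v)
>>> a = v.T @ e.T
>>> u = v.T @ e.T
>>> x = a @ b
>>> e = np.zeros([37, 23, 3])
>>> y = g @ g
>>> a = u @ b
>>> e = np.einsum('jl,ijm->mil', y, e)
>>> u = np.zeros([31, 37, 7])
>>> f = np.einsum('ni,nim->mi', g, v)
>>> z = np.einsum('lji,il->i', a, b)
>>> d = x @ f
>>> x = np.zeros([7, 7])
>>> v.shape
(23, 23, 7)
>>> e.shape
(3, 37, 23)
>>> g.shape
(23, 23)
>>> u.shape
(31, 37, 7)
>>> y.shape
(23, 23)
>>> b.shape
(7, 7)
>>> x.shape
(7, 7)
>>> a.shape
(7, 23, 7)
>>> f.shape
(7, 23)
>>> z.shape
(7,)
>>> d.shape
(7, 23, 23)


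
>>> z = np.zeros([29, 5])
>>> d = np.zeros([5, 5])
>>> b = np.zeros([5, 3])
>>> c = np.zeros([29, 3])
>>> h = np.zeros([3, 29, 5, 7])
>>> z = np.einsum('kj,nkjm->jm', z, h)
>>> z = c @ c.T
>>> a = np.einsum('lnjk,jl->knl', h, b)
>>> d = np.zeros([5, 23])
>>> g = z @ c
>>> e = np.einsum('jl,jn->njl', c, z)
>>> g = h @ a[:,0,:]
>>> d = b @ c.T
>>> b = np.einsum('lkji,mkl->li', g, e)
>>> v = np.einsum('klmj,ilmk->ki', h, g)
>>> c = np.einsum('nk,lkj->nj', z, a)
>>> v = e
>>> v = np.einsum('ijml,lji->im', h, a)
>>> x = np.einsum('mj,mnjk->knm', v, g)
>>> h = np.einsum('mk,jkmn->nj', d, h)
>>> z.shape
(29, 29)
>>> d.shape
(5, 29)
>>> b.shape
(3, 3)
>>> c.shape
(29, 3)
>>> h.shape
(7, 3)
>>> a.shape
(7, 29, 3)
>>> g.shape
(3, 29, 5, 3)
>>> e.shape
(29, 29, 3)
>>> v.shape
(3, 5)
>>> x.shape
(3, 29, 3)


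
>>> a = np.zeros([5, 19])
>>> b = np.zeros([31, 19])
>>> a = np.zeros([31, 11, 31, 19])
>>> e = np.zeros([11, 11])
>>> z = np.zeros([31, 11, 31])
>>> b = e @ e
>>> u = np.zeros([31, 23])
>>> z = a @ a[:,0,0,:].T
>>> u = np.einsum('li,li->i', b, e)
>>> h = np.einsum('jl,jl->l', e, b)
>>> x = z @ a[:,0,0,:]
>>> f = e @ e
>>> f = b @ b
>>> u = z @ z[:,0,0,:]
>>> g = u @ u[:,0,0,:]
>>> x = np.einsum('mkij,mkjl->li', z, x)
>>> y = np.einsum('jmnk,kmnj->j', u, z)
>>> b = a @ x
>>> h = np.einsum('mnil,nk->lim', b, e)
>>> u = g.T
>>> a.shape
(31, 11, 31, 19)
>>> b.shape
(31, 11, 31, 31)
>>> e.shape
(11, 11)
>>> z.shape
(31, 11, 31, 31)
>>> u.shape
(31, 31, 11, 31)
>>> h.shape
(31, 31, 31)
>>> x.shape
(19, 31)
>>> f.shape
(11, 11)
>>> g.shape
(31, 11, 31, 31)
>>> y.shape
(31,)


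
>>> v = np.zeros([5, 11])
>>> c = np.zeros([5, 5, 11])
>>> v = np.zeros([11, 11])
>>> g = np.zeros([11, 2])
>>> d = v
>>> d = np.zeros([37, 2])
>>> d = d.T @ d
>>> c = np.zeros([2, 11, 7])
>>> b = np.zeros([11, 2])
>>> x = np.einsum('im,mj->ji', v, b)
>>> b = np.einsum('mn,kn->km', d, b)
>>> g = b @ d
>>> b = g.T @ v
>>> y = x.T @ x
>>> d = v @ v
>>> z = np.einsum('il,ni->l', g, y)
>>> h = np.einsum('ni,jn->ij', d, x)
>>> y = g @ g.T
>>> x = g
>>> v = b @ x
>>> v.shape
(2, 2)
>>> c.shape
(2, 11, 7)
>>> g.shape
(11, 2)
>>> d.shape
(11, 11)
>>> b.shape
(2, 11)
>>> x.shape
(11, 2)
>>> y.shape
(11, 11)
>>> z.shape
(2,)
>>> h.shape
(11, 2)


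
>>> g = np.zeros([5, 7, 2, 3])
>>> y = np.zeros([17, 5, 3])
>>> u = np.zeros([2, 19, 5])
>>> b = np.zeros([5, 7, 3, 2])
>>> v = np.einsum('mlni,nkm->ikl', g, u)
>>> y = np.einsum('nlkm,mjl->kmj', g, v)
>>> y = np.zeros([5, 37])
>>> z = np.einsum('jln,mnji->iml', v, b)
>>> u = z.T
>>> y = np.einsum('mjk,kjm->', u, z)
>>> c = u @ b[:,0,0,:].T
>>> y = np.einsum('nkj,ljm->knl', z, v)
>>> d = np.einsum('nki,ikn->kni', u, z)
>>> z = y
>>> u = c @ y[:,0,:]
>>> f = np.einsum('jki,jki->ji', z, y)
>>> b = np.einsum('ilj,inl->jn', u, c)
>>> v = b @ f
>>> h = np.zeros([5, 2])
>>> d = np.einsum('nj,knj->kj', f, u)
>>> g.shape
(5, 7, 2, 3)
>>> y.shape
(5, 2, 3)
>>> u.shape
(19, 5, 3)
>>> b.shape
(3, 5)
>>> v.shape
(3, 3)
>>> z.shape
(5, 2, 3)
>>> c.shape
(19, 5, 5)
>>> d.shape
(19, 3)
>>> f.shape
(5, 3)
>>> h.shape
(5, 2)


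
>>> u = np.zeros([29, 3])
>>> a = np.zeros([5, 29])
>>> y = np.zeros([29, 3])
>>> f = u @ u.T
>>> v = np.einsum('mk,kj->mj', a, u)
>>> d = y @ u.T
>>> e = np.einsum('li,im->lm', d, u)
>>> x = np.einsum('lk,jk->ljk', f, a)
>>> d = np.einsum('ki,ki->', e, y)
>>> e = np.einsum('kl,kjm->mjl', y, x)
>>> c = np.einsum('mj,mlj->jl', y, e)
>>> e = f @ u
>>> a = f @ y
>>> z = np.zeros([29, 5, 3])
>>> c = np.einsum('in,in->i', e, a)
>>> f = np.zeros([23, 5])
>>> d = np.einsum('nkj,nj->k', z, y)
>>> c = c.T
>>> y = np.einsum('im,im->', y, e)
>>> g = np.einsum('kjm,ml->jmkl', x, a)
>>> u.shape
(29, 3)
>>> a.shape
(29, 3)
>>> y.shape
()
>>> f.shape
(23, 5)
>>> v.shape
(5, 3)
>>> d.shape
(5,)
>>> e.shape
(29, 3)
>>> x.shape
(29, 5, 29)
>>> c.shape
(29,)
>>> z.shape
(29, 5, 3)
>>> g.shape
(5, 29, 29, 3)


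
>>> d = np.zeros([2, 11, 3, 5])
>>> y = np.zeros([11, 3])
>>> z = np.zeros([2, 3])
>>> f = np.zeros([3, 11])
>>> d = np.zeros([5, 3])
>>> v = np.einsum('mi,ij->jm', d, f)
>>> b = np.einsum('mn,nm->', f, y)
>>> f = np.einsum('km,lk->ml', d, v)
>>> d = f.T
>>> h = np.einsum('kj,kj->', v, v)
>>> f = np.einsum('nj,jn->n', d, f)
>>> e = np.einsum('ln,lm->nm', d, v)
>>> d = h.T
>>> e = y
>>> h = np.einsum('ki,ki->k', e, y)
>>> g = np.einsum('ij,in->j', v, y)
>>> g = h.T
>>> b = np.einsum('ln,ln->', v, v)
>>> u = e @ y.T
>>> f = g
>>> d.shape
()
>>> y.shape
(11, 3)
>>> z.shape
(2, 3)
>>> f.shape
(11,)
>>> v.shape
(11, 5)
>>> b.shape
()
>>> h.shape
(11,)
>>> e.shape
(11, 3)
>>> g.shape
(11,)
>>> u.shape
(11, 11)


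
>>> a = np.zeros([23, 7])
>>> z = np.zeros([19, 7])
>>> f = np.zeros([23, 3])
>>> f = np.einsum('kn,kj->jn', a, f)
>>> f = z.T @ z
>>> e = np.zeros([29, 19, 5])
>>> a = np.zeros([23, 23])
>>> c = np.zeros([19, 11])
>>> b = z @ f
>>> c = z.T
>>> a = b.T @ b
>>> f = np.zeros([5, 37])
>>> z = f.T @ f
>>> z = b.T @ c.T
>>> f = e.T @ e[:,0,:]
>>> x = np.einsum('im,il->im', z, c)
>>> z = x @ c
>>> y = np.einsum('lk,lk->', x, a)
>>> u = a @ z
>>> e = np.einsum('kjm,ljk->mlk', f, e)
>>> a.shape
(7, 7)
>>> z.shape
(7, 19)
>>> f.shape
(5, 19, 5)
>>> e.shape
(5, 29, 5)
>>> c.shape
(7, 19)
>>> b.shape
(19, 7)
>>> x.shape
(7, 7)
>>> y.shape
()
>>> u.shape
(7, 19)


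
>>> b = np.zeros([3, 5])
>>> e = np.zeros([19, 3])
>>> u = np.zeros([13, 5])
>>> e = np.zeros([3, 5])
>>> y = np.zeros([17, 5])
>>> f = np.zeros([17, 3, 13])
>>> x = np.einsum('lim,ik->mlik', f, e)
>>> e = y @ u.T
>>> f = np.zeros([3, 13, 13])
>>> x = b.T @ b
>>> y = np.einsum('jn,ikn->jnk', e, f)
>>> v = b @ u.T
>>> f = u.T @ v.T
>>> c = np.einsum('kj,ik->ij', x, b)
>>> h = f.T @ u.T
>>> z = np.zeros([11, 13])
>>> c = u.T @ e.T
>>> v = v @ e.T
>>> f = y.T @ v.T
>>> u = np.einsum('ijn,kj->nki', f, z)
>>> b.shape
(3, 5)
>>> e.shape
(17, 13)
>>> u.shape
(3, 11, 13)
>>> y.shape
(17, 13, 13)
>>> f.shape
(13, 13, 3)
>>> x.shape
(5, 5)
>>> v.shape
(3, 17)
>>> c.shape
(5, 17)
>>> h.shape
(3, 13)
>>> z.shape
(11, 13)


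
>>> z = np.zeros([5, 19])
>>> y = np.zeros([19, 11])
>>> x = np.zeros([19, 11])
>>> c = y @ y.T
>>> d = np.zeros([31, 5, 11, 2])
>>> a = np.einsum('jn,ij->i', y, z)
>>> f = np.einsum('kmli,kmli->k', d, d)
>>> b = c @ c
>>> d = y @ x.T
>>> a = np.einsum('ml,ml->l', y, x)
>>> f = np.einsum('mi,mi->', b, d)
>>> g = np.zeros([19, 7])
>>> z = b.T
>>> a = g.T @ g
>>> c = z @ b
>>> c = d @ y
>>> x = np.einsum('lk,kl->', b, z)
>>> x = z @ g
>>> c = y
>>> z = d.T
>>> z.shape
(19, 19)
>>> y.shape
(19, 11)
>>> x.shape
(19, 7)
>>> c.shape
(19, 11)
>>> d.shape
(19, 19)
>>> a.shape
(7, 7)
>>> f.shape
()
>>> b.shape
(19, 19)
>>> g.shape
(19, 7)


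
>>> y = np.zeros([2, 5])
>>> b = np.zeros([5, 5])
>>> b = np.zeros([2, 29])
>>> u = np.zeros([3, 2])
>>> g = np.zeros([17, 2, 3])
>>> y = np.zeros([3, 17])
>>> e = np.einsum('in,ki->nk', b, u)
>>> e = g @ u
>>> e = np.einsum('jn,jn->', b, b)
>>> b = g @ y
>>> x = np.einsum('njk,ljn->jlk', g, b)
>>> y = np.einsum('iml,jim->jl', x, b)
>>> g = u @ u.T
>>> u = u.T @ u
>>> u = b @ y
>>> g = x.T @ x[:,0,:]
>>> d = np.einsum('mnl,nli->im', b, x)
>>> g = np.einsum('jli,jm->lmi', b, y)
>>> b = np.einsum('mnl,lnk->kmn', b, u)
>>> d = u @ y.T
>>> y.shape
(17, 3)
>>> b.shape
(3, 17, 2)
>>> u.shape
(17, 2, 3)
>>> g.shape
(2, 3, 17)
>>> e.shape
()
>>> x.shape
(2, 17, 3)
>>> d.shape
(17, 2, 17)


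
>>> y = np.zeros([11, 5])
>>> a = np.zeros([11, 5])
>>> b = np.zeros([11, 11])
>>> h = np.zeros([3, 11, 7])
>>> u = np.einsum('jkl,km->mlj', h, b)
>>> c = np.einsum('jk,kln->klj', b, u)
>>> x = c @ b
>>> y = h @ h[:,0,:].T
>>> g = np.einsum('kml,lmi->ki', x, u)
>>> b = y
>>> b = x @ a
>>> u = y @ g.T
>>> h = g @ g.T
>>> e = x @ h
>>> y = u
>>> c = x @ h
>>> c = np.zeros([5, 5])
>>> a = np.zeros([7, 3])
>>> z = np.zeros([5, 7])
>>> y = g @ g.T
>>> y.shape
(11, 11)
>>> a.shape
(7, 3)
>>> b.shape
(11, 7, 5)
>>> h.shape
(11, 11)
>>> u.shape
(3, 11, 11)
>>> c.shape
(5, 5)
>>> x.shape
(11, 7, 11)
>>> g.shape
(11, 3)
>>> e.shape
(11, 7, 11)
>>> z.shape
(5, 7)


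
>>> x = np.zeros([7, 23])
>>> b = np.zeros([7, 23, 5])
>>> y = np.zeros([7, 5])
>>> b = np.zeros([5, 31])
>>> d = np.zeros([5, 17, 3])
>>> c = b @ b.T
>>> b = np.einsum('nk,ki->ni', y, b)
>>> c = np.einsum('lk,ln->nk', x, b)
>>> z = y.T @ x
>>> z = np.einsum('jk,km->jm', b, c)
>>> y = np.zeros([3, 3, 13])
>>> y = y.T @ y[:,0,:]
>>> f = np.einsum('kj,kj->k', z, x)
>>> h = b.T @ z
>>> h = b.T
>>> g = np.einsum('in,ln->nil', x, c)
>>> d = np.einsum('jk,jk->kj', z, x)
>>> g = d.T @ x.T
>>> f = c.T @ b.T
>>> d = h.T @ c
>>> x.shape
(7, 23)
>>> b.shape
(7, 31)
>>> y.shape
(13, 3, 13)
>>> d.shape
(7, 23)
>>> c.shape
(31, 23)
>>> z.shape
(7, 23)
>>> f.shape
(23, 7)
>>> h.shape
(31, 7)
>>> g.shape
(7, 7)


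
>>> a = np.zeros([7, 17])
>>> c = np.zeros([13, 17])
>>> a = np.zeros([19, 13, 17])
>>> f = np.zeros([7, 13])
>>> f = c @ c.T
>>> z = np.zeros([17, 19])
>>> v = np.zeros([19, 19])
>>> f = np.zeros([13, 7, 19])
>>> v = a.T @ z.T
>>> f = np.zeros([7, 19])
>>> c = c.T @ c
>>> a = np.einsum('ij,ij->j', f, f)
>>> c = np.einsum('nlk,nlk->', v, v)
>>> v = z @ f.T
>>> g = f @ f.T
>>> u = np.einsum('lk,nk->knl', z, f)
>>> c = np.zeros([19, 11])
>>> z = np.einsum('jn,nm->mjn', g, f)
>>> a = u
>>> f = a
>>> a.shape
(19, 7, 17)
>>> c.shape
(19, 11)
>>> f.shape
(19, 7, 17)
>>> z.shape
(19, 7, 7)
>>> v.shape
(17, 7)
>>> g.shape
(7, 7)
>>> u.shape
(19, 7, 17)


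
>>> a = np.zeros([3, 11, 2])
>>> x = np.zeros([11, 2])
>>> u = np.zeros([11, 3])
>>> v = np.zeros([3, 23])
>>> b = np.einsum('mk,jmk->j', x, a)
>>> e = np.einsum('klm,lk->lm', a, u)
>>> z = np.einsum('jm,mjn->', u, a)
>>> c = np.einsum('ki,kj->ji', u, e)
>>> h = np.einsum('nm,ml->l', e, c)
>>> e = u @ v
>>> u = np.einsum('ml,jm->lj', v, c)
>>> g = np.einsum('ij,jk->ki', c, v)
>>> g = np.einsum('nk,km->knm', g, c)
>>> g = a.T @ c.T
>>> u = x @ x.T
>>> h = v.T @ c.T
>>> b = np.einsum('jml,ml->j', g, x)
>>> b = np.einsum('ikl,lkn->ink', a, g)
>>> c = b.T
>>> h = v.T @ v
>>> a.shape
(3, 11, 2)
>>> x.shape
(11, 2)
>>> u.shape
(11, 11)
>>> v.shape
(3, 23)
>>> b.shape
(3, 2, 11)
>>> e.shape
(11, 23)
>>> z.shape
()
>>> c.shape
(11, 2, 3)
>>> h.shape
(23, 23)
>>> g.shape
(2, 11, 2)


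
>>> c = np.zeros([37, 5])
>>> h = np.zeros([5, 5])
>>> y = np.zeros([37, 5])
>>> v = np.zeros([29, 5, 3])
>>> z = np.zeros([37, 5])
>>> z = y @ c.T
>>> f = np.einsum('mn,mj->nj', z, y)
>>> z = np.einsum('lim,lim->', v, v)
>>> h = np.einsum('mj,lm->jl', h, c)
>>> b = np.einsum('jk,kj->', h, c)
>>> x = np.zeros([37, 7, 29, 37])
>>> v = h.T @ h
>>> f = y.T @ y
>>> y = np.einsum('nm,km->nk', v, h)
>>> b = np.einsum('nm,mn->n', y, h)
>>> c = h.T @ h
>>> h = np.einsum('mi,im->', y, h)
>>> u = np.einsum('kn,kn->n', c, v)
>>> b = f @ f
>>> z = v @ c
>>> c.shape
(37, 37)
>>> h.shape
()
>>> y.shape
(37, 5)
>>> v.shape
(37, 37)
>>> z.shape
(37, 37)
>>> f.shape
(5, 5)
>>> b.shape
(5, 5)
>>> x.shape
(37, 7, 29, 37)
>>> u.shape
(37,)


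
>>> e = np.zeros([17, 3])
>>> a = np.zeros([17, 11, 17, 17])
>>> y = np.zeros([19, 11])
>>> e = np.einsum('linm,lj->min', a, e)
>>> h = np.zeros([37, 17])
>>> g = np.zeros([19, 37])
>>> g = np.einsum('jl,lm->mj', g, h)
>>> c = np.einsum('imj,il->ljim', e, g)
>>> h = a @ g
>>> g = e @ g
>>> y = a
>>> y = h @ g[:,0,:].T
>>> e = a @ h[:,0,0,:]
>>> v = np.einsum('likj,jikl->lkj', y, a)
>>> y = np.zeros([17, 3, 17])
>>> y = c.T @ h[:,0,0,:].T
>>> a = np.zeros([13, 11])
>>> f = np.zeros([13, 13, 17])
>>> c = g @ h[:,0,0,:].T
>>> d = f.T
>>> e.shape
(17, 11, 17, 19)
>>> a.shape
(13, 11)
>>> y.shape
(11, 17, 17, 17)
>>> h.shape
(17, 11, 17, 19)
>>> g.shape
(17, 11, 19)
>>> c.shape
(17, 11, 17)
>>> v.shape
(17, 17, 17)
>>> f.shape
(13, 13, 17)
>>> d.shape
(17, 13, 13)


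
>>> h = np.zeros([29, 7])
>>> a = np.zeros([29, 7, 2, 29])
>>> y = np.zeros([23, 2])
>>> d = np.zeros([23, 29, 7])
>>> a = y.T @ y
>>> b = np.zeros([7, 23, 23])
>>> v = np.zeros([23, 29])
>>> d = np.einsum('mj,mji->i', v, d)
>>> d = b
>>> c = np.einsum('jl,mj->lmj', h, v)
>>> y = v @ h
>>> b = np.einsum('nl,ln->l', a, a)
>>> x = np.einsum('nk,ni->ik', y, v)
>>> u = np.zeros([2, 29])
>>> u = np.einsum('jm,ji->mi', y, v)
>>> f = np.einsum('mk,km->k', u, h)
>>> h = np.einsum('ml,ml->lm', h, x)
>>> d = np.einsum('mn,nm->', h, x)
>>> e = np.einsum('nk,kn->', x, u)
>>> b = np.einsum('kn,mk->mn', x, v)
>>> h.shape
(7, 29)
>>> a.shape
(2, 2)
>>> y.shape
(23, 7)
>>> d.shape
()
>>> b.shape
(23, 7)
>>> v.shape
(23, 29)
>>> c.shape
(7, 23, 29)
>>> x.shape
(29, 7)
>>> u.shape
(7, 29)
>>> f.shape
(29,)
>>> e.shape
()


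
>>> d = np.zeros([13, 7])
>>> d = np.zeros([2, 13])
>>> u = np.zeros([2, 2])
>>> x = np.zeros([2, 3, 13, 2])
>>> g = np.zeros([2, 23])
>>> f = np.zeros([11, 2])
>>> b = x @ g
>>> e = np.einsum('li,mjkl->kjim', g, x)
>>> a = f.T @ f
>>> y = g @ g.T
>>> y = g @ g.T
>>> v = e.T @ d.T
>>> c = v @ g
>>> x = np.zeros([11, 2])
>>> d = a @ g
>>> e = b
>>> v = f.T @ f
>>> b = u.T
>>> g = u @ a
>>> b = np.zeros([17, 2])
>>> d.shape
(2, 23)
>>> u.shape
(2, 2)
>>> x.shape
(11, 2)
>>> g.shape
(2, 2)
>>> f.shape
(11, 2)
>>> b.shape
(17, 2)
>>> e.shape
(2, 3, 13, 23)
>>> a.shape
(2, 2)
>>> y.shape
(2, 2)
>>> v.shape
(2, 2)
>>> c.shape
(2, 23, 3, 23)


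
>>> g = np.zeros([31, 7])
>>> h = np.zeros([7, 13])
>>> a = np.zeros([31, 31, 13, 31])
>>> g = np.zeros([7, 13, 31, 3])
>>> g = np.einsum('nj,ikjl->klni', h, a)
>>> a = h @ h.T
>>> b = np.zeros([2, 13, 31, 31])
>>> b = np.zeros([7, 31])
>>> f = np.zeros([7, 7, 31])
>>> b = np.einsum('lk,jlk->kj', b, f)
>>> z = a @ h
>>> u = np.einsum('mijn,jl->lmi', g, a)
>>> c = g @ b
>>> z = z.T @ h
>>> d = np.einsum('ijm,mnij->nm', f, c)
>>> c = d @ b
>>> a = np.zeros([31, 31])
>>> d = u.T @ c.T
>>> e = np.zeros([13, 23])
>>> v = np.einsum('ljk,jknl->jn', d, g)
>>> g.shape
(31, 31, 7, 31)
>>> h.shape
(7, 13)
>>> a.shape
(31, 31)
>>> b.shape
(31, 7)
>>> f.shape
(7, 7, 31)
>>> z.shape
(13, 13)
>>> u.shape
(7, 31, 31)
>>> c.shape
(31, 7)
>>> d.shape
(31, 31, 31)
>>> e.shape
(13, 23)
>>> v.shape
(31, 7)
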